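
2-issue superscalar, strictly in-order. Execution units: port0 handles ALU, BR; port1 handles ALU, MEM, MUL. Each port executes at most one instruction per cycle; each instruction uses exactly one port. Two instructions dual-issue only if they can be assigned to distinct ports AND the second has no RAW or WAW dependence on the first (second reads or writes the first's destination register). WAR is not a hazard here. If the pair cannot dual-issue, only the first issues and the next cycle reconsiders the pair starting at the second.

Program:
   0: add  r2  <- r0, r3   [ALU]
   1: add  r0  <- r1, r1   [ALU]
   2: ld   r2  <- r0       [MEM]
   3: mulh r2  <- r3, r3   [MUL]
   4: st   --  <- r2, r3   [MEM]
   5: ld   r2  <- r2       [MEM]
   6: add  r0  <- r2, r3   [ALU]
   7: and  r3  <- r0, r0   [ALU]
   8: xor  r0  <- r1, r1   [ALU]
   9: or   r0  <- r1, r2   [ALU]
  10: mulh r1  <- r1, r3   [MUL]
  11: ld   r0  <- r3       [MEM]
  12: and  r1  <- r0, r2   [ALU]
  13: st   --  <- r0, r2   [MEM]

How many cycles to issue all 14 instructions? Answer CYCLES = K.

[0] i0+i1  add;add  -- dual
[1] i2  ld  -- no-port MEM/MUL
[2] i3  mulh  -- no-port MUL/MEM
[3] i4  st  -- no-port MEM/MEM
[4] i5  ld  -- RAW r2
[5] i6  add  -- RAW r0
[6] i7+i8  and;xor  -- dual
[7] i9+i10  or;mulh  -- dual
[8] i11  ld  -- RAW r0
[9] i12+i13  and;st  -- dual

CYCLES = 10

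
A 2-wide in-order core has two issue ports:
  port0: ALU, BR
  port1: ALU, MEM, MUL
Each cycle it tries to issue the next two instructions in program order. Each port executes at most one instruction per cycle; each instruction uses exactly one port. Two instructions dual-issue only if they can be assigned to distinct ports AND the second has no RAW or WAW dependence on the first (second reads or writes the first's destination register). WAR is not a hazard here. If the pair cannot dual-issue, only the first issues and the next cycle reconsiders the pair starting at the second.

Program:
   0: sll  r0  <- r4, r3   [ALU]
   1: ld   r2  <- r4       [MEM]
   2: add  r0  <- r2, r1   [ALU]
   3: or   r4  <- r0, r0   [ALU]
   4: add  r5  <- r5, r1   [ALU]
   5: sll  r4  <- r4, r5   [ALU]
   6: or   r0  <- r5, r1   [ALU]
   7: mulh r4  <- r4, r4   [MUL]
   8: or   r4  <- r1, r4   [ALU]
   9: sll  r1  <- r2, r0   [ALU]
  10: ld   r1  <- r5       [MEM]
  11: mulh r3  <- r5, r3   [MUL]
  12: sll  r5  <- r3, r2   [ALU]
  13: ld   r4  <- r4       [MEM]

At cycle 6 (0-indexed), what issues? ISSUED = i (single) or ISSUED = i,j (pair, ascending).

#0 head=0: sll.ALU ld.MEM i0+i1 dual
#1 head=2: add.ALU i2 RAW r0
#2 head=3: or.ALU add.ALU i3+i4 dual
#3 head=5: sll.ALU or.ALU i5+i6 dual
#4 head=7: mulh.MUL i7 RAW+WAW r4
#5 head=8: or.ALU sll.ALU i8+i9 dual
#6 head=10: ld.MEM i10 no-port MEM/MUL
#7 head=11: mulh.MUL i11 RAW r3
#8 head=12: sll.ALU ld.MEM i12+i13 dual

ISSUED = 10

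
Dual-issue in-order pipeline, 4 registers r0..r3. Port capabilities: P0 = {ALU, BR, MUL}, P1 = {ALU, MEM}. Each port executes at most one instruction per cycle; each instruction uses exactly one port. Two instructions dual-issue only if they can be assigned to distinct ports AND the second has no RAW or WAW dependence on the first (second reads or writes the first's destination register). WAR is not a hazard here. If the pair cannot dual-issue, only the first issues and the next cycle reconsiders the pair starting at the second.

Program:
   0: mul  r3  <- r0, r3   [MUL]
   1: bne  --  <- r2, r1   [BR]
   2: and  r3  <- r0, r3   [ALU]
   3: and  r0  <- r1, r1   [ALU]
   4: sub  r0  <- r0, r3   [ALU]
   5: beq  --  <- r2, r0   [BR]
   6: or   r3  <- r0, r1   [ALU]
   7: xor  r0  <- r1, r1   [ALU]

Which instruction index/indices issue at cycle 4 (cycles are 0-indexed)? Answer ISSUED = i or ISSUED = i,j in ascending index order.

ISSUED = 5,6

0. mul @i0  | no-port MUL/BR
1. bne and @i1+i2  | 2-wide
2. and @i3  | RAW+WAW r0
3. sub @i4  | RAW r0
4. beq or @i5+i6  | 2-wide
5. xor @i7  | tail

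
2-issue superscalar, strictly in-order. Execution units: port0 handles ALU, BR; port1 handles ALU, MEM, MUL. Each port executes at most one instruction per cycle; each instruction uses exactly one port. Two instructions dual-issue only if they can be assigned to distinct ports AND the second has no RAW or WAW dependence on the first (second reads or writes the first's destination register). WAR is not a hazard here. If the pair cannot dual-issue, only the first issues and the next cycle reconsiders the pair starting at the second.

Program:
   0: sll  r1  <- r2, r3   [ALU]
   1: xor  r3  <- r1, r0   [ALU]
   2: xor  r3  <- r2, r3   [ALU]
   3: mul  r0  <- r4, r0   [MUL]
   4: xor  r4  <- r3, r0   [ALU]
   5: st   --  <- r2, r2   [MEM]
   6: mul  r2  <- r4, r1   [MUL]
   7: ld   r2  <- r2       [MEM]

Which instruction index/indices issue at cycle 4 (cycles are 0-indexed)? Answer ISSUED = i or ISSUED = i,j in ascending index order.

  cy0 -> i0 (sll) RAW r1
  cy1 -> i1 (xor) RAW+WAW r3
  cy2 -> i2/i3 (xor+mul) dual
  cy3 -> i4/i5 (xor+st) dual
  cy4 -> i6 (mul) no-port MUL/MEM
  cy5 -> i7 (ld) tail

ISSUED = 6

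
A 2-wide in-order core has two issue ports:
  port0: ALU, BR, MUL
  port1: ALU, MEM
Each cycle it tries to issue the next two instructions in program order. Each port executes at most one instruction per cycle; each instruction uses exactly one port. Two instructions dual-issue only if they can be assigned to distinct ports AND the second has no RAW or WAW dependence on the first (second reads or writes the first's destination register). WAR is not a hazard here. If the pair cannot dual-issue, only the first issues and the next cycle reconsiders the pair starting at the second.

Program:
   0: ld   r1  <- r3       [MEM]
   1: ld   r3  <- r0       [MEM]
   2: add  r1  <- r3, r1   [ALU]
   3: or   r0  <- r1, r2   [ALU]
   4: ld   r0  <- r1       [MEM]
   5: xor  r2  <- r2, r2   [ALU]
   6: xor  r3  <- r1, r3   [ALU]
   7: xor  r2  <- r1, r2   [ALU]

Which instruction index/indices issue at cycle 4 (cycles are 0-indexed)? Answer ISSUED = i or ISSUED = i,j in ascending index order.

[0] i0  ld.MEM  -- no-port MEM/MEM
[1] i1  ld.MEM  -- RAW r3
[2] i2  add.ALU  -- RAW r1
[3] i3  or.ALU  -- WAW r0
[4] i4+i5  ld.MEM+xor.ALU  -- pair
[5] i6+i7  xor.ALU+xor.ALU  -- pair

ISSUED = 4,5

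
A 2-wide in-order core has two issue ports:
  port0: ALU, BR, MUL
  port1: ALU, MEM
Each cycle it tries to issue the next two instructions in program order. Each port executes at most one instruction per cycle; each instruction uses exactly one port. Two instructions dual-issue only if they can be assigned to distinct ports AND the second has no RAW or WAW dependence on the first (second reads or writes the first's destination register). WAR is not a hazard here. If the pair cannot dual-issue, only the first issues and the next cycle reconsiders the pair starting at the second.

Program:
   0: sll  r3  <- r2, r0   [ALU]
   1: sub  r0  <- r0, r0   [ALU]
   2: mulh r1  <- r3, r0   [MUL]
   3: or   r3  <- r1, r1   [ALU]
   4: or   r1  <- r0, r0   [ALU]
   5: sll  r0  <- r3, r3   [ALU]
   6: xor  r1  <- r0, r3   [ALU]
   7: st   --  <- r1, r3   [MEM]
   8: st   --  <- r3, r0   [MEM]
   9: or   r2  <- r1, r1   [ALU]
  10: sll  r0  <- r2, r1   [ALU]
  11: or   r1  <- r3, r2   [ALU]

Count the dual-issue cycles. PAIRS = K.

PAIRS = 4

c0: i0&i1 sll.ALU sub.ALU  pair
c1: i2 mulh.MUL  RAW r1
c2: i3&i4 or.ALU or.ALU  pair
c3: i5 sll.ALU  RAW r0
c4: i6 xor.ALU  RAW r1
c5: i7 st.MEM  no-port MEM/MEM
c6: i8&i9 st.MEM or.ALU  pair
c7: i10&i11 sll.ALU or.ALU  pair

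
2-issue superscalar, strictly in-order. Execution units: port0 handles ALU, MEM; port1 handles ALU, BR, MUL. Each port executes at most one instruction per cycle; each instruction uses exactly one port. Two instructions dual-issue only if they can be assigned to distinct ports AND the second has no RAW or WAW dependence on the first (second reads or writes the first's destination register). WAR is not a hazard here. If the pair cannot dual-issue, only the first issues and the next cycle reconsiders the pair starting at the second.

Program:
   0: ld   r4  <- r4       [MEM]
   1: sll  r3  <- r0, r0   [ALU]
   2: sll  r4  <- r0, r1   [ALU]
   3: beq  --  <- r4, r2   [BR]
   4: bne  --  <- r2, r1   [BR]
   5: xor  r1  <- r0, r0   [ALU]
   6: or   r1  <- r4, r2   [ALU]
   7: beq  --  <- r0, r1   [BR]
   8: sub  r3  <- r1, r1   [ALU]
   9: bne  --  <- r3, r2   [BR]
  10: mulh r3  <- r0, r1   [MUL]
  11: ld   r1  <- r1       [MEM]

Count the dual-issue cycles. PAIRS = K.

PAIRS = 4

0. ld/sll @i0&i1  | pair
1. sll @i2  | RAW r4
2. beq @i3  | no-port BR/BR
3. bne/xor @i4&i5  | pair
4. or @i6  | RAW r1
5. beq/sub @i7&i8  | pair
6. bne @i9  | no-port BR/MUL
7. mulh/ld @i10&i11  | pair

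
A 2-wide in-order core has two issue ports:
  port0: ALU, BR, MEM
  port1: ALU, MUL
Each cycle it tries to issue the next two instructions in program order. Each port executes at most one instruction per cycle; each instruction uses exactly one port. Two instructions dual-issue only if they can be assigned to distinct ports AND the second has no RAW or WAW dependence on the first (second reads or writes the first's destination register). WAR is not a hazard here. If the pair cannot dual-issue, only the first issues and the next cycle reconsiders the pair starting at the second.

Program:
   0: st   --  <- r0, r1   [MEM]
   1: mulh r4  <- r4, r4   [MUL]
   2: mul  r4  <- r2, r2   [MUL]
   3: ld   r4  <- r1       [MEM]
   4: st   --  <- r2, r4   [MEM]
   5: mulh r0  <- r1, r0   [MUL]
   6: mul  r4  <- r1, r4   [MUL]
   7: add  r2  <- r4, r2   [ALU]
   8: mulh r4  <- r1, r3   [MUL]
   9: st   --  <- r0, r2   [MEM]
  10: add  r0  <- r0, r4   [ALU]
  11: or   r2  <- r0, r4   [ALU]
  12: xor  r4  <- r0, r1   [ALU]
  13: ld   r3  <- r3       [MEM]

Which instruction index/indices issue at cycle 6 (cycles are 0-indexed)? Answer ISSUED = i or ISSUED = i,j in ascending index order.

c0: i0/i1 st.MEM/mulh.MUL  dual
c1: i2 mul.MUL  WAW r4
c2: i3 ld.MEM  no-port MEM/MEM
c3: i4/i5 st.MEM/mulh.MUL  dual
c4: i6 mul.MUL  RAW r4
c5: i7/i8 add.ALU/mulh.MUL  dual
c6: i9/i10 st.MEM/add.ALU  dual
c7: i11/i12 or.ALU/xor.ALU  dual
c8: i13 ld.MEM  tail

ISSUED = 9,10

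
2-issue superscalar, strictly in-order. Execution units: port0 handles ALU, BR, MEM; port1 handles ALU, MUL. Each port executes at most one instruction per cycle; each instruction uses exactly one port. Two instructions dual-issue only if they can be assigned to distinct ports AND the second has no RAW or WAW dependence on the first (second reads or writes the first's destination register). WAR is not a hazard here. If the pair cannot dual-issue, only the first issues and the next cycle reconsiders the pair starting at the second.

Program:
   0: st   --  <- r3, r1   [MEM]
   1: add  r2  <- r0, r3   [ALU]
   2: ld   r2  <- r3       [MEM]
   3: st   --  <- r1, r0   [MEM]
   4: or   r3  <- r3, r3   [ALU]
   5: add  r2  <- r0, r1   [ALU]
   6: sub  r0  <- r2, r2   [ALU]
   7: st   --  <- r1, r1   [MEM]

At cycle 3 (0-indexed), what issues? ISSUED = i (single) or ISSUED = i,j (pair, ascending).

ISSUED = 5

#0 head=0: st.MEM/add.ALU i0&i1 dual
#1 head=2: ld.MEM i2 no-port MEM/MEM
#2 head=3: st.MEM/or.ALU i3&i4 dual
#3 head=5: add.ALU i5 RAW r2
#4 head=6: sub.ALU/st.MEM i6&i7 dual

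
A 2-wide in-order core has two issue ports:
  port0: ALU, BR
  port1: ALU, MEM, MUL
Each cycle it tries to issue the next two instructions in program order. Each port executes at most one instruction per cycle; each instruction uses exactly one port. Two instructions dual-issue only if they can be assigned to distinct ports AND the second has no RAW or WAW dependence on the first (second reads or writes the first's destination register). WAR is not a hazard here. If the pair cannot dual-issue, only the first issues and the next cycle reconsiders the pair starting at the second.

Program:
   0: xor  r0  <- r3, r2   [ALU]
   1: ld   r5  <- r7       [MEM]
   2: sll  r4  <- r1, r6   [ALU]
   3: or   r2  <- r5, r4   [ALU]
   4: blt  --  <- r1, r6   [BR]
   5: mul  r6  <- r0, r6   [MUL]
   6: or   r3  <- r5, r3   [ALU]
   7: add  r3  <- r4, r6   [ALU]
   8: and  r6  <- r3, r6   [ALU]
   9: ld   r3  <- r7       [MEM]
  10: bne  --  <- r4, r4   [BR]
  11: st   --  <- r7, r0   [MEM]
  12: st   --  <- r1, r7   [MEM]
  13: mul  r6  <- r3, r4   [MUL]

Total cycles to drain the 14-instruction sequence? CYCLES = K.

[0] i0/i1  xor.ALU+ld.MEM  -- dual
[1] i2  sll.ALU  -- RAW r4
[2] i3/i4  or.ALU+blt.BR  -- dual
[3] i5/i6  mul.MUL+or.ALU  -- dual
[4] i7  add.ALU  -- RAW r3
[5] i8/i9  and.ALU+ld.MEM  -- dual
[6] i10/i11  bne.BR+st.MEM  -- dual
[7] i12  st.MEM  -- no-port MEM/MUL
[8] i13  mul.MUL  -- tail

CYCLES = 9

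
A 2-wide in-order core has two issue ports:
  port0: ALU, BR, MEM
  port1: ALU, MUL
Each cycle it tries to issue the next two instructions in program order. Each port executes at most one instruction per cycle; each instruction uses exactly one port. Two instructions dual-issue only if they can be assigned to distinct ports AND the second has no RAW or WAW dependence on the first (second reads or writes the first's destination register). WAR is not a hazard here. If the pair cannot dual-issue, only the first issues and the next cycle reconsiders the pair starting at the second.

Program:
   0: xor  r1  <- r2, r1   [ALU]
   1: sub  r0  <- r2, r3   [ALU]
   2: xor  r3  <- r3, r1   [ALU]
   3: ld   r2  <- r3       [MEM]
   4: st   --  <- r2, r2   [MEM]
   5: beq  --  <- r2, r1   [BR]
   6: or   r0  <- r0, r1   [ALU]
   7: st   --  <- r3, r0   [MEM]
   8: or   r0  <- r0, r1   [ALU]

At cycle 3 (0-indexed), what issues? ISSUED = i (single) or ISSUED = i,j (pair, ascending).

t=0 i0/i1:xor sub ; pair
t=1 i2:xor ; RAW r3
t=2 i3:ld ; no-port MEM/MEM
t=3 i4:st ; no-port MEM/BR
t=4 i5/i6:beq or ; pair
t=5 i7/i8:st or ; pair

ISSUED = 4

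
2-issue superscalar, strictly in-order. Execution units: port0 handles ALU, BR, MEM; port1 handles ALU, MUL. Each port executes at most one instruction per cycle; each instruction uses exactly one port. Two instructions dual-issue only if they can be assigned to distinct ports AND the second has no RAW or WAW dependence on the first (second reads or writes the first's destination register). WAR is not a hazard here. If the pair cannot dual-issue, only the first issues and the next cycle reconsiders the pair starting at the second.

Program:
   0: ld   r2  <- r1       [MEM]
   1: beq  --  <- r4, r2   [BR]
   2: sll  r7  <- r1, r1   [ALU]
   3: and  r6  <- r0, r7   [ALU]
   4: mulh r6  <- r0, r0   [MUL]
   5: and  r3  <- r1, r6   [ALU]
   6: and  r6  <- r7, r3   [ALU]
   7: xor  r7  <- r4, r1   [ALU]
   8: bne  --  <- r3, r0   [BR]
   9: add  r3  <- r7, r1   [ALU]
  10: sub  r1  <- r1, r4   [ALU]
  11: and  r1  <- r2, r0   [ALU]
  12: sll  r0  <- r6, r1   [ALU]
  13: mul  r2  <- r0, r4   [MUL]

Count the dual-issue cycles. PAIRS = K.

PAIRS = 3

t=0 i0:ld.MEM ; no-port MEM/BR
t=1 i1&i2:beq.BR/sll.ALU ; 2-wide
t=2 i3:and.ALU ; WAW r6
t=3 i4:mulh.MUL ; RAW r6
t=4 i5:and.ALU ; RAW r3
t=5 i6&i7:and.ALU/xor.ALU ; 2-wide
t=6 i8&i9:bne.BR/add.ALU ; 2-wide
t=7 i10:sub.ALU ; WAW r1
t=8 i11:and.ALU ; RAW r1
t=9 i12:sll.ALU ; RAW r0
t=10 i13:mul.MUL ; tail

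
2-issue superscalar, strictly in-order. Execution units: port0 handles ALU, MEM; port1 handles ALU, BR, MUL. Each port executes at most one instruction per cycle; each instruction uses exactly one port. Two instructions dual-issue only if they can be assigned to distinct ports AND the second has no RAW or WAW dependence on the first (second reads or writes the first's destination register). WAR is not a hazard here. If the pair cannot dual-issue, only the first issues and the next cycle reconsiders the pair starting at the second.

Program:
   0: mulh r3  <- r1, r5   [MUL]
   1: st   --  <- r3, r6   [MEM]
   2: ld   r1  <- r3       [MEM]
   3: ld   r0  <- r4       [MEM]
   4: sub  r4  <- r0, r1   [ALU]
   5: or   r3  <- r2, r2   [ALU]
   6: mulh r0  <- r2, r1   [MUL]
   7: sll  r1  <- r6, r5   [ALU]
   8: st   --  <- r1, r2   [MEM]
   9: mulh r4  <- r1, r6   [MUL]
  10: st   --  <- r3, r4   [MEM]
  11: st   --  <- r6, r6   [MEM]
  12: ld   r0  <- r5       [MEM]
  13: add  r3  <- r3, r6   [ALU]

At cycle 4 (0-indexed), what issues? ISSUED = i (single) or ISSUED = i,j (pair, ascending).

ISSUED = 4,5

[0] i0  mulh.MUL  -- RAW r3
[1] i1  st.MEM  -- no-port MEM/MEM
[2] i2  ld.MEM  -- no-port MEM/MEM
[3] i3  ld.MEM  -- RAW r0
[4] i4,i5  sub.ALU or.ALU  -- pair
[5] i6,i7  mulh.MUL sll.ALU  -- pair
[6] i8,i9  st.MEM mulh.MUL  -- pair
[7] i10  st.MEM  -- no-port MEM/MEM
[8] i11  st.MEM  -- no-port MEM/MEM
[9] i12,i13  ld.MEM add.ALU  -- pair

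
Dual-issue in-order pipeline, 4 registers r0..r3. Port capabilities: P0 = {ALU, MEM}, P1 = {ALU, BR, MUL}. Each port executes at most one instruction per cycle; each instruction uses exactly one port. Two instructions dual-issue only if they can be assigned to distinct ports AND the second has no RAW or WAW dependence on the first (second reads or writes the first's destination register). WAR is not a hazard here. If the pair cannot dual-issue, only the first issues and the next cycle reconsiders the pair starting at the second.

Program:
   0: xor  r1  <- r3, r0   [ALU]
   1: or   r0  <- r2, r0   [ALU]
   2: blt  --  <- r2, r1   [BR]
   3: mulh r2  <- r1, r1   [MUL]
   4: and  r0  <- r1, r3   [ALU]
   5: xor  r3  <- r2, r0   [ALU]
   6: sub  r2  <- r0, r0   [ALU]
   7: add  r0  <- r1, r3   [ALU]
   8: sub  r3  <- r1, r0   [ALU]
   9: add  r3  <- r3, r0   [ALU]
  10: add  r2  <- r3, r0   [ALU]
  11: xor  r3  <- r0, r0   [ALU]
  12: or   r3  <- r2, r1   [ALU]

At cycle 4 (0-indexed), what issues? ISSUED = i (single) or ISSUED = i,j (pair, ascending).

  cy0 -> i0&i1 (xor.ALU or.ALU) dual
  cy1 -> i2 (blt.BR) no-port BR/MUL
  cy2 -> i3&i4 (mulh.MUL and.ALU) dual
  cy3 -> i5&i6 (xor.ALU sub.ALU) dual
  cy4 -> i7 (add.ALU) RAW r0
  cy5 -> i8 (sub.ALU) RAW+WAW r3
  cy6 -> i9 (add.ALU) RAW r3
  cy7 -> i10&i11 (add.ALU xor.ALU) dual
  cy8 -> i12 (or.ALU) tail

ISSUED = 7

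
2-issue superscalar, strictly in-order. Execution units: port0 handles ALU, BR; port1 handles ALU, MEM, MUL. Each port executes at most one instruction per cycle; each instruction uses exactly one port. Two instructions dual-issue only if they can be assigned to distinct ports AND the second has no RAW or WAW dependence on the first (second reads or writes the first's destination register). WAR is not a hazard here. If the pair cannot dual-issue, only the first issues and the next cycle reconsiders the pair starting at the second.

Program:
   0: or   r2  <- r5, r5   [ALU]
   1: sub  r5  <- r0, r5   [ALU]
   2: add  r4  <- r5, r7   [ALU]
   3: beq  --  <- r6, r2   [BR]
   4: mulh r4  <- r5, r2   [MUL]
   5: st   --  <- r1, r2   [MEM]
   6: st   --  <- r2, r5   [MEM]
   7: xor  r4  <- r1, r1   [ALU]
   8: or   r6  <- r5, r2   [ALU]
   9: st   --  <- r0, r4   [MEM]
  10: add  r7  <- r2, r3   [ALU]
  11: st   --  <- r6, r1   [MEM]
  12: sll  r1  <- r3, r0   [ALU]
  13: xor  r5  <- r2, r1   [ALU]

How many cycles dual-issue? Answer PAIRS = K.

PAIRS = 5

#0 head=0: or.ALU sub.ALU i0/i1 pair
#1 head=2: add.ALU beq.BR i2/i3 pair
#2 head=4: mulh.MUL i4 no-port MUL/MEM
#3 head=5: st.MEM i5 no-port MEM/MEM
#4 head=6: st.MEM xor.ALU i6/i7 pair
#5 head=8: or.ALU st.MEM i8/i9 pair
#6 head=10: add.ALU st.MEM i10/i11 pair
#7 head=12: sll.ALU i12 RAW r1
#8 head=13: xor.ALU i13 tail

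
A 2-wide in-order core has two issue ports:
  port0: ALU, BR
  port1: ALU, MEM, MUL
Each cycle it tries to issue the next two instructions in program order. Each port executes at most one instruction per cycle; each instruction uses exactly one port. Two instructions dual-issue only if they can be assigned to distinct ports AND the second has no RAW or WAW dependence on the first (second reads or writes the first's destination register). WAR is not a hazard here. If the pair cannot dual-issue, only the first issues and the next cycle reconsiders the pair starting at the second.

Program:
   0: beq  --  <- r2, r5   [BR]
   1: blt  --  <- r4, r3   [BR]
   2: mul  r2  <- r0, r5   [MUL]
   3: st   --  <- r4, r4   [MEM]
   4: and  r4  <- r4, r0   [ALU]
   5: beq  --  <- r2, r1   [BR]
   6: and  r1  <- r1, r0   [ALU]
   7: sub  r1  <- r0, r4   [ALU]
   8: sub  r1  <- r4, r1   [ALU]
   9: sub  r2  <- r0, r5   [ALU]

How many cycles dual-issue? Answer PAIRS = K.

PAIRS = 4

[0] i0  beq.BR  -- no-port BR/BR
[1] i1/i2  blt.BR/mul.MUL  -- pair
[2] i3/i4  st.MEM/and.ALU  -- pair
[3] i5/i6  beq.BR/and.ALU  -- pair
[4] i7  sub.ALU  -- RAW+WAW r1
[5] i8/i9  sub.ALU/sub.ALU  -- pair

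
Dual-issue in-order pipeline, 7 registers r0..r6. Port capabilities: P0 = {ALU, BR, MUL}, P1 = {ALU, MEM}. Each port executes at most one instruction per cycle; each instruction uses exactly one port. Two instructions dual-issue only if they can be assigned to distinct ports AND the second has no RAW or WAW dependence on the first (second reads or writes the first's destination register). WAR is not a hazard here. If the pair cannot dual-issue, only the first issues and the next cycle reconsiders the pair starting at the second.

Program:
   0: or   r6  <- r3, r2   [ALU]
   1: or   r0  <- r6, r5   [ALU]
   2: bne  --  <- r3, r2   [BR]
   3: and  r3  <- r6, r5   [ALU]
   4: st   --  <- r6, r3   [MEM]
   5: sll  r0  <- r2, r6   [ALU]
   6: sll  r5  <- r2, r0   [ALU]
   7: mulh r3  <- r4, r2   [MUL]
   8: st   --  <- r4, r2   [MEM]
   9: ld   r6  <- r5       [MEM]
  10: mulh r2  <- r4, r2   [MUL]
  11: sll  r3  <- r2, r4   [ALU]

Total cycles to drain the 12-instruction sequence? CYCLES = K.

CYCLES = 8

t=0 i0:or.ALU ; RAW r6
t=1 i1&i2:or.ALU+bne.BR ; 2-wide
t=2 i3:and.ALU ; RAW r3
t=3 i4&i5:st.MEM+sll.ALU ; 2-wide
t=4 i6&i7:sll.ALU+mulh.MUL ; 2-wide
t=5 i8:st.MEM ; no-port MEM/MEM
t=6 i9&i10:ld.MEM+mulh.MUL ; 2-wide
t=7 i11:sll.ALU ; tail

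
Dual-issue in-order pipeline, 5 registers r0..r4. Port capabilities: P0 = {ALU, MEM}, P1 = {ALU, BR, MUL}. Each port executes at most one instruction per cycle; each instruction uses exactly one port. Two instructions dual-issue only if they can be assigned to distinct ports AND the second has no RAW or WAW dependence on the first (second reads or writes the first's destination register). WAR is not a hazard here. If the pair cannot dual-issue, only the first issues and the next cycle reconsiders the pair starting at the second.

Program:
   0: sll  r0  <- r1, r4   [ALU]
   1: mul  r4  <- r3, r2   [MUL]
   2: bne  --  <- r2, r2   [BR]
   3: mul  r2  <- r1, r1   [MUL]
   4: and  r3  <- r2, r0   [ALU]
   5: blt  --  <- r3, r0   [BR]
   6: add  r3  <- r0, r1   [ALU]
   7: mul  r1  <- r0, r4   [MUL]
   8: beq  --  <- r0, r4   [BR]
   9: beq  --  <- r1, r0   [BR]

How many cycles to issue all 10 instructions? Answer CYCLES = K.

0. sll.ALU/mul.MUL @i0+i1  | dual
1. bne.BR @i2  | no-port BR/MUL
2. mul.MUL @i3  | RAW r2
3. and.ALU @i4  | RAW r3
4. blt.BR/add.ALU @i5+i6  | dual
5. mul.MUL @i7  | no-port MUL/BR
6. beq.BR @i8  | no-port BR/BR
7. beq.BR @i9  | tail

CYCLES = 8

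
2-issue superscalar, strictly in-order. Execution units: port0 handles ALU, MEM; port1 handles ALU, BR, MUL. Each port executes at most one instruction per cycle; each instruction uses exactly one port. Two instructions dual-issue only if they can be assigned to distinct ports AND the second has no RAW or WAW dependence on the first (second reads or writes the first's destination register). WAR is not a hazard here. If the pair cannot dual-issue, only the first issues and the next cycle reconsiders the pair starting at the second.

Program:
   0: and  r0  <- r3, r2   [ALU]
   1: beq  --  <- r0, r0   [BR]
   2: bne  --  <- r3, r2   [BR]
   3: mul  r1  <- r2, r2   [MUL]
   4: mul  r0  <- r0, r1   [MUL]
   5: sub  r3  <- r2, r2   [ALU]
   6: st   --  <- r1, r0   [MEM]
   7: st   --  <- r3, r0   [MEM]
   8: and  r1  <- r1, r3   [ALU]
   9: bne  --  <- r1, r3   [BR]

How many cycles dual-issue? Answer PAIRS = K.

PAIRS = 2

c0: i0 and.ALU  RAW r0
c1: i1 beq.BR  no-port BR/BR
c2: i2 bne.BR  no-port BR/MUL
c3: i3 mul.MUL  no-port MUL/MUL
c4: i4/i5 mul.MUL+sub.ALU  pair
c5: i6 st.MEM  no-port MEM/MEM
c6: i7/i8 st.MEM+and.ALU  pair
c7: i9 bne.BR  tail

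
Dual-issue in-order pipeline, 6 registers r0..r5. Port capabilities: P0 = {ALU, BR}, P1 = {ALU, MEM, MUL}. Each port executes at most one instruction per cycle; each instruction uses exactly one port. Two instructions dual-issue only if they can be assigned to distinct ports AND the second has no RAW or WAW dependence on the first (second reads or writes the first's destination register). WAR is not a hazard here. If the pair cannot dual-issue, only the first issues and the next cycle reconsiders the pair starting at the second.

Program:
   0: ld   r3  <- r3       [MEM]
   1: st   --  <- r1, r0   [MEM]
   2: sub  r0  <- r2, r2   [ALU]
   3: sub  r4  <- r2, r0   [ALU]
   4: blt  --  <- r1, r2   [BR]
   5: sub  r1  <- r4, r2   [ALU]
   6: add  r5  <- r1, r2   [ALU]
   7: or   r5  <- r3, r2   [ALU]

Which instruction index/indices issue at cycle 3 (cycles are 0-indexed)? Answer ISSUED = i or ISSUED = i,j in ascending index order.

  cy0 -> i0 (ld.MEM) no-port MEM/MEM
  cy1 -> i1,i2 (st.MEM;sub.ALU) 2-wide
  cy2 -> i3,i4 (sub.ALU;blt.BR) 2-wide
  cy3 -> i5 (sub.ALU) RAW r1
  cy4 -> i6 (add.ALU) WAW r5
  cy5 -> i7 (or.ALU) tail

ISSUED = 5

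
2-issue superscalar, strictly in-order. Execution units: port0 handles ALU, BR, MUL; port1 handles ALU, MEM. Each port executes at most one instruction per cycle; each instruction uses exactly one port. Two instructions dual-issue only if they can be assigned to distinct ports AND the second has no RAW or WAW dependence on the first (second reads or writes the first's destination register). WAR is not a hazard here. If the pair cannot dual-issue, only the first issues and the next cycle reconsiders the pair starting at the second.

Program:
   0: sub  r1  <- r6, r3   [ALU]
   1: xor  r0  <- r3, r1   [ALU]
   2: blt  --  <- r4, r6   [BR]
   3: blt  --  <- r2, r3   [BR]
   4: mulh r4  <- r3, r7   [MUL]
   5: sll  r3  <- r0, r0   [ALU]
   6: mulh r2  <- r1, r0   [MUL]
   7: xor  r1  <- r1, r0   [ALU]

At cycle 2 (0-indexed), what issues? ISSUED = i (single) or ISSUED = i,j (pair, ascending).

#0 head=0: sub i0 RAW r1
#1 head=1: xor blt i1+i2 dual
#2 head=3: blt i3 no-port BR/MUL
#3 head=4: mulh sll i4+i5 dual
#4 head=6: mulh xor i6+i7 dual

ISSUED = 3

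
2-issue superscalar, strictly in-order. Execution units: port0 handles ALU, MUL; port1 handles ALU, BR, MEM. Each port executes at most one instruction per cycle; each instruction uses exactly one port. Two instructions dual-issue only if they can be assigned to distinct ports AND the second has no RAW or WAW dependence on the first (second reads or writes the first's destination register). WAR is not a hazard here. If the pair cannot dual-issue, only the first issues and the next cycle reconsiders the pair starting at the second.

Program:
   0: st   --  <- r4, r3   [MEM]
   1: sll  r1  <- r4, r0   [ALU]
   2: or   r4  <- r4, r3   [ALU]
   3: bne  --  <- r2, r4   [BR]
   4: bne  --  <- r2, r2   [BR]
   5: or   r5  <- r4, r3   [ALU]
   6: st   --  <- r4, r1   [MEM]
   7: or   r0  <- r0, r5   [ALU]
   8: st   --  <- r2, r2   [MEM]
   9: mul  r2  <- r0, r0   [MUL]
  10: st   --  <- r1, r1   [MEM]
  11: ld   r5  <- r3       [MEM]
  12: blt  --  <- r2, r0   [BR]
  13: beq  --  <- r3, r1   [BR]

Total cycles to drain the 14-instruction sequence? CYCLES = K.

t=0 i0+i1:st.MEM+sll.ALU ; dual
t=1 i2:or.ALU ; RAW r4
t=2 i3:bne.BR ; no-port BR/BR
t=3 i4+i5:bne.BR+or.ALU ; dual
t=4 i6+i7:st.MEM+or.ALU ; dual
t=5 i8+i9:st.MEM+mul.MUL ; dual
t=6 i10:st.MEM ; no-port MEM/MEM
t=7 i11:ld.MEM ; no-port MEM/BR
t=8 i12:blt.BR ; no-port BR/BR
t=9 i13:beq.BR ; tail

CYCLES = 10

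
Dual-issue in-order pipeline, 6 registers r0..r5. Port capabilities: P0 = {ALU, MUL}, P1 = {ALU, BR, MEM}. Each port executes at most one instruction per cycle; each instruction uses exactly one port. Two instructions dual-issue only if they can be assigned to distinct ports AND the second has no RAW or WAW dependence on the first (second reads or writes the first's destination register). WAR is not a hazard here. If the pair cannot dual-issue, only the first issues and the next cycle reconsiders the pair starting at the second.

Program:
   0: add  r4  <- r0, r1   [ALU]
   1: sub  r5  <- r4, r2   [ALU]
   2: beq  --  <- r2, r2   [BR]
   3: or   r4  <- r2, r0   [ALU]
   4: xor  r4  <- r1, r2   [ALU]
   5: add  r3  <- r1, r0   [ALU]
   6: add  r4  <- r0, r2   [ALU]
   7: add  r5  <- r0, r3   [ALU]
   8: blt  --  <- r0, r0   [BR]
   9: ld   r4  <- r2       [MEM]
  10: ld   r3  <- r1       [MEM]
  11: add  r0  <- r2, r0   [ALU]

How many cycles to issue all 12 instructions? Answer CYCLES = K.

CYCLES = 8

  cy0 -> i0 (add) RAW r4
  cy1 -> i1+i2 (sub/beq) dual
  cy2 -> i3 (or) WAW r4
  cy3 -> i4+i5 (xor/add) dual
  cy4 -> i6+i7 (add/add) dual
  cy5 -> i8 (blt) no-port BR/MEM
  cy6 -> i9 (ld) no-port MEM/MEM
  cy7 -> i10+i11 (ld/add) dual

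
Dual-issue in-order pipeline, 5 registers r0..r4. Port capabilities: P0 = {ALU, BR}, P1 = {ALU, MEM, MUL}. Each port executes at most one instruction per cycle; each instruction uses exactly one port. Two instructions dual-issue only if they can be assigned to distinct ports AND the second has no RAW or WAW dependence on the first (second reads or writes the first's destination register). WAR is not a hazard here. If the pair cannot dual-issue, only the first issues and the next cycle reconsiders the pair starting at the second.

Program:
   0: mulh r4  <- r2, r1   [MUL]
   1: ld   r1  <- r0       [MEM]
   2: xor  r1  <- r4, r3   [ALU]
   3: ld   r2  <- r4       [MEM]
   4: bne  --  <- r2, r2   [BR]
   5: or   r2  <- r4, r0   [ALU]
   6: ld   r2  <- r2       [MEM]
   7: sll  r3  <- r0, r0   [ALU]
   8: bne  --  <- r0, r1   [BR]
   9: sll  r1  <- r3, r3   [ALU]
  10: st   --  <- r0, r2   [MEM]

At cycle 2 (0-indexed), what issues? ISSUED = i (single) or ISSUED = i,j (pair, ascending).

#0 head=0: mulh.MUL i0 no-port MUL/MEM
#1 head=1: ld.MEM i1 WAW r1
#2 head=2: xor.ALU+ld.MEM i2,i3 pair
#3 head=4: bne.BR+or.ALU i4,i5 pair
#4 head=6: ld.MEM+sll.ALU i6,i7 pair
#5 head=8: bne.BR+sll.ALU i8,i9 pair
#6 head=10: st.MEM i10 tail

ISSUED = 2,3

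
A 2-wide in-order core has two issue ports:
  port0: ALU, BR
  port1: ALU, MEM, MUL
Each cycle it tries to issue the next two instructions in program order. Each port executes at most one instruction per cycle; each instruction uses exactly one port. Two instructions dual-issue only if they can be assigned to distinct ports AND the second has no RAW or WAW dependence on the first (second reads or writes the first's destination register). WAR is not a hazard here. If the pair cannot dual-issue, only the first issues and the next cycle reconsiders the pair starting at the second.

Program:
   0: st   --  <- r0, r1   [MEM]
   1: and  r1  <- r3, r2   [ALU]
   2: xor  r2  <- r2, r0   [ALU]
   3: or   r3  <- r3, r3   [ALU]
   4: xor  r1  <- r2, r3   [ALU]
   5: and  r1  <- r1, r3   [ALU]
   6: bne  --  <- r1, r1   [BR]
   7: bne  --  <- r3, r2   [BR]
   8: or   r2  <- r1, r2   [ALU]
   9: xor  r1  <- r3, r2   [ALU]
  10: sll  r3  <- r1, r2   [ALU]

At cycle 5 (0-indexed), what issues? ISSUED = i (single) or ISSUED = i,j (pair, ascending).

0. st.MEM/and.ALU @i0,i1  | 2-wide
1. xor.ALU/or.ALU @i2,i3  | 2-wide
2. xor.ALU @i4  | RAW+WAW r1
3. and.ALU @i5  | RAW r1
4. bne.BR @i6  | no-port BR/BR
5. bne.BR/or.ALU @i7,i8  | 2-wide
6. xor.ALU @i9  | RAW r1
7. sll.ALU @i10  | tail

ISSUED = 7,8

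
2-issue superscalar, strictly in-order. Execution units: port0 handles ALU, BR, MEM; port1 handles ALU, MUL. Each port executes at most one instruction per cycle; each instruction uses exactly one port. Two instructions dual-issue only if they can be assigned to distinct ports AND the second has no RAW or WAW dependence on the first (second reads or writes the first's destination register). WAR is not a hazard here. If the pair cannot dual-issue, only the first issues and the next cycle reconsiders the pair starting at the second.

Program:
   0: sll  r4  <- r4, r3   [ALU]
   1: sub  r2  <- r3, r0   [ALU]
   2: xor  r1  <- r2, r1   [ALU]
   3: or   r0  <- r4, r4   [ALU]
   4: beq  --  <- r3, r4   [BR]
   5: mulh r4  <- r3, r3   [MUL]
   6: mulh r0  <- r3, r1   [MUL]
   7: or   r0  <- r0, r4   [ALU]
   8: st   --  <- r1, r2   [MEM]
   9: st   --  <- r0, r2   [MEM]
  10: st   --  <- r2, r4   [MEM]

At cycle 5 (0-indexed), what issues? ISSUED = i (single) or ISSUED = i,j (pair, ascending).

[0] i0,i1  sll/sub  -- pair
[1] i2,i3  xor/or  -- pair
[2] i4,i5  beq/mulh  -- pair
[3] i6  mulh  -- RAW+WAW r0
[4] i7,i8  or/st  -- pair
[5] i9  st  -- no-port MEM/MEM
[6] i10  st  -- tail

ISSUED = 9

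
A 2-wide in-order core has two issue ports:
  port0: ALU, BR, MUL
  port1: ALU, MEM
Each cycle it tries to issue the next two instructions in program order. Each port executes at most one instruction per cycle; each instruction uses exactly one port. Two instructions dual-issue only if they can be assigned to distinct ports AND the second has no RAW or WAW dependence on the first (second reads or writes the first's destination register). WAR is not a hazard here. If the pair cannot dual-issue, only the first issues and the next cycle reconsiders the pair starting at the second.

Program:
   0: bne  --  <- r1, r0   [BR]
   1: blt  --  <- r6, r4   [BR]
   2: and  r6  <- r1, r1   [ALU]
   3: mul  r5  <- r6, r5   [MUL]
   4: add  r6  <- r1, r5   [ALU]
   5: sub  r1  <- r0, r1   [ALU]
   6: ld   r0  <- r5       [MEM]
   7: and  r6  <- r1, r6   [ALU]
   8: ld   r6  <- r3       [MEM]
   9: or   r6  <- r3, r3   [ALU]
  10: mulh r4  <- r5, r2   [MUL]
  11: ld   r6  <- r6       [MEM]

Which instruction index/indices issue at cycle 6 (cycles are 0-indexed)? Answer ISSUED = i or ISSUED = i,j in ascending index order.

ISSUED = 9,10

  cy0 -> i0 (bne.BR) no-port BR/BR
  cy1 -> i1&i2 (blt.BR;and.ALU) pair
  cy2 -> i3 (mul.MUL) RAW r5
  cy3 -> i4&i5 (add.ALU;sub.ALU) pair
  cy4 -> i6&i7 (ld.MEM;and.ALU) pair
  cy5 -> i8 (ld.MEM) WAW r6
  cy6 -> i9&i10 (or.ALU;mulh.MUL) pair
  cy7 -> i11 (ld.MEM) tail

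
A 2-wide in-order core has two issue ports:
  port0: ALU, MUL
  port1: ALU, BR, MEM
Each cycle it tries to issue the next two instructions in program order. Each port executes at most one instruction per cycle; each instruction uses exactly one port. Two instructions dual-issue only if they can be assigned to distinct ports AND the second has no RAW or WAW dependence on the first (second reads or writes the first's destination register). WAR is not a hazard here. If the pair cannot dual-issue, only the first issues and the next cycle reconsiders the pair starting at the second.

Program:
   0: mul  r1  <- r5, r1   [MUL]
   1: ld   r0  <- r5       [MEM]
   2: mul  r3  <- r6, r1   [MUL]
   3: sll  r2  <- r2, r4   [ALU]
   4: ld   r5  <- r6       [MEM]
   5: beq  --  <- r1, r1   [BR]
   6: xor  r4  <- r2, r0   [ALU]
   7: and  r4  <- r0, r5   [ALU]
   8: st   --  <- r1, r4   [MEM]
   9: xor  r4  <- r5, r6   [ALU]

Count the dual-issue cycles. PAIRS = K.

PAIRS = 4

  cy0 -> i0+i1 (mul.MUL;ld.MEM) dual
  cy1 -> i2+i3 (mul.MUL;sll.ALU) dual
  cy2 -> i4 (ld.MEM) no-port MEM/BR
  cy3 -> i5+i6 (beq.BR;xor.ALU) dual
  cy4 -> i7 (and.ALU) RAW r4
  cy5 -> i8+i9 (st.MEM;xor.ALU) dual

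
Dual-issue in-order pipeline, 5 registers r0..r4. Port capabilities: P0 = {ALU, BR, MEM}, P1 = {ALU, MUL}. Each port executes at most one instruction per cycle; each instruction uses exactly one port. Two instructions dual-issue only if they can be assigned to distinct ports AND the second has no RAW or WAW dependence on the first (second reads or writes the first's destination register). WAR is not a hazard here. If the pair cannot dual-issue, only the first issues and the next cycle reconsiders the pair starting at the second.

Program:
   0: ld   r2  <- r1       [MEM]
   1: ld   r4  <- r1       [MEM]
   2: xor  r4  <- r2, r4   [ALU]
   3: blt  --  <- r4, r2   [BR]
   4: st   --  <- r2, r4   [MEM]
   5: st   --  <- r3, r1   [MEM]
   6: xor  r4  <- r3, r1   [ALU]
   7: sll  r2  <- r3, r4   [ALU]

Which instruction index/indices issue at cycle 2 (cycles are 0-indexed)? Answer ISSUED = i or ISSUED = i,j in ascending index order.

#0 head=0: ld.MEM i0 no-port MEM/MEM
#1 head=1: ld.MEM i1 RAW+WAW r4
#2 head=2: xor.ALU i2 RAW r4
#3 head=3: blt.BR i3 no-port BR/MEM
#4 head=4: st.MEM i4 no-port MEM/MEM
#5 head=5: st.MEM xor.ALU i5+i6 pair
#6 head=7: sll.ALU i7 tail

ISSUED = 2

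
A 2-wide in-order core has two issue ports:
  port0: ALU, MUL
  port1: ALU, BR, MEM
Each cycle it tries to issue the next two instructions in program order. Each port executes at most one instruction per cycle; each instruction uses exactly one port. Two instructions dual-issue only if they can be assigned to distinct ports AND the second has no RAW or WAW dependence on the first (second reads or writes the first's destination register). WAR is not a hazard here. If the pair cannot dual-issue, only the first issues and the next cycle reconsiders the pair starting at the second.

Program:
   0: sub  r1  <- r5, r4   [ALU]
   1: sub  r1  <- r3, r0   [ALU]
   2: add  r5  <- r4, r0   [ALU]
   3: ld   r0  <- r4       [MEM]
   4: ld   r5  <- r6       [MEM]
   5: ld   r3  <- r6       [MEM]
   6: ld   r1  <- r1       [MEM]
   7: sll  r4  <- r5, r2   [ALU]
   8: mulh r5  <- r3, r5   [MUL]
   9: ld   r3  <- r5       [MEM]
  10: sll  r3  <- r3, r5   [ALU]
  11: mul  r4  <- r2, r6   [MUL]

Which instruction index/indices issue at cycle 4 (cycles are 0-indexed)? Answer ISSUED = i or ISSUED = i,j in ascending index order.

ISSUED = 5

[0] i0  sub  -- WAW r1
[1] i1,i2  sub;add  -- 2-wide
[2] i3  ld  -- no-port MEM/MEM
[3] i4  ld  -- no-port MEM/MEM
[4] i5  ld  -- no-port MEM/MEM
[5] i6,i7  ld;sll  -- 2-wide
[6] i8  mulh  -- RAW r5
[7] i9  ld  -- RAW+WAW r3
[8] i10,i11  sll;mul  -- 2-wide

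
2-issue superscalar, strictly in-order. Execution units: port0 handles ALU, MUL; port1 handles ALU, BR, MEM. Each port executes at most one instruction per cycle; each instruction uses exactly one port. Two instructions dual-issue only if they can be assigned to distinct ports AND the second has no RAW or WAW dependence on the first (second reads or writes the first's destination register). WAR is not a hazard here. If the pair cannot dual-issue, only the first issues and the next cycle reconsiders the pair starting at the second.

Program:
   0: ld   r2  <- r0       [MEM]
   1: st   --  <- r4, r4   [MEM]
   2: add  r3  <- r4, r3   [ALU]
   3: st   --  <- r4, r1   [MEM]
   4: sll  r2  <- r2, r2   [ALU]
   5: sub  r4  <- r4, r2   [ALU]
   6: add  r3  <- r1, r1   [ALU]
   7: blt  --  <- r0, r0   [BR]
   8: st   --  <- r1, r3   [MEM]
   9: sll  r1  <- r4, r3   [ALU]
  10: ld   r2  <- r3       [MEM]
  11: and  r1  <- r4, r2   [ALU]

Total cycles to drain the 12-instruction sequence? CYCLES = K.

c0: i0 ld.MEM  no-port MEM/MEM
c1: i1,i2 st.MEM/add.ALU  pair
c2: i3,i4 st.MEM/sll.ALU  pair
c3: i5,i6 sub.ALU/add.ALU  pair
c4: i7 blt.BR  no-port BR/MEM
c5: i8,i9 st.MEM/sll.ALU  pair
c6: i10 ld.MEM  RAW r2
c7: i11 and.ALU  tail

CYCLES = 8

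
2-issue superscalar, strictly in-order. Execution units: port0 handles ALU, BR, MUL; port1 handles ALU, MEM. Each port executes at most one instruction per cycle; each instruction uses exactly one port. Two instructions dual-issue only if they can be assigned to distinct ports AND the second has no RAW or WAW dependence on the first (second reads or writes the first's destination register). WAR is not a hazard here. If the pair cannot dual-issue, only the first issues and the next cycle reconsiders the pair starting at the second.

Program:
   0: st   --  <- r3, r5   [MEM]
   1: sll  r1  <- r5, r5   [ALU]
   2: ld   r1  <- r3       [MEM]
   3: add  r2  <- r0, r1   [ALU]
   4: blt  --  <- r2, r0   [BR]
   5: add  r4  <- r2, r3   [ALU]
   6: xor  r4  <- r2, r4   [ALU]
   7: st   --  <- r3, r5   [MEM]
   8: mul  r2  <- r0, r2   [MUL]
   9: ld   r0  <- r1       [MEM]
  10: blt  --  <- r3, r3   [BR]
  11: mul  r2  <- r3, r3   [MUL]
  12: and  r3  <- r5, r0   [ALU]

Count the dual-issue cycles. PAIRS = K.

[0] i0&i1  st.MEM;sll.ALU  -- 2-wide
[1] i2  ld.MEM  -- RAW r1
[2] i3  add.ALU  -- RAW r2
[3] i4&i5  blt.BR;add.ALU  -- 2-wide
[4] i6&i7  xor.ALU;st.MEM  -- 2-wide
[5] i8&i9  mul.MUL;ld.MEM  -- 2-wide
[6] i10  blt.BR  -- no-port BR/MUL
[7] i11&i12  mul.MUL;and.ALU  -- 2-wide

PAIRS = 5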